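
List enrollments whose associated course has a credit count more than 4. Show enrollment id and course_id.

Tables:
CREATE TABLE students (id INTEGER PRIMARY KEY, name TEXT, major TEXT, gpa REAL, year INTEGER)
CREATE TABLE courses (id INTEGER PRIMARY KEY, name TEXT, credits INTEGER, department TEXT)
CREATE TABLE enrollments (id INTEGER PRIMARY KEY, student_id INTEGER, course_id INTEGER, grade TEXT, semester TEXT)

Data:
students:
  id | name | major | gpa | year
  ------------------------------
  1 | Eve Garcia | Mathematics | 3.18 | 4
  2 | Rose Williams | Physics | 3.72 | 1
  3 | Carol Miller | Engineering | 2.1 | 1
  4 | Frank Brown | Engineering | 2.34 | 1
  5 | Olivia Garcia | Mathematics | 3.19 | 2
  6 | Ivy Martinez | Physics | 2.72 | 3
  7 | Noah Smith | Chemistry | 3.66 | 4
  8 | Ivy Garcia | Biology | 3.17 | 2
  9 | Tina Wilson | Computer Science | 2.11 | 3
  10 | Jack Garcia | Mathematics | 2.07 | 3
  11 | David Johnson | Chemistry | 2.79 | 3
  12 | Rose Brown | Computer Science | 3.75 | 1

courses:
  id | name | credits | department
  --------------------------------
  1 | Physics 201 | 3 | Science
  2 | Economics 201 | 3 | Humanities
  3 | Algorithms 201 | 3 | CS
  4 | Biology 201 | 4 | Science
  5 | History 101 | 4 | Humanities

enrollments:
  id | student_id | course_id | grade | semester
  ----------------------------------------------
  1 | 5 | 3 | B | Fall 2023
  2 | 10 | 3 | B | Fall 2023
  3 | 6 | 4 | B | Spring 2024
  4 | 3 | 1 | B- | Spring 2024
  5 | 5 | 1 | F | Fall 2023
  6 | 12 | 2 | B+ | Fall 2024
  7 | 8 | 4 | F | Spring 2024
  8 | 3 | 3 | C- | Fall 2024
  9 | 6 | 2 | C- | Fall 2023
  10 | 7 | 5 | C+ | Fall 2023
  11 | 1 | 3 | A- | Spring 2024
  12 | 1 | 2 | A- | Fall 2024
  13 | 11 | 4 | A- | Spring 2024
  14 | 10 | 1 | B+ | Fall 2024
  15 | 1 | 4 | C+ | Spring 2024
SELECT id, course_id FROM enrollments WHERE course_id IN (SELECT id FROM courses WHERE credits > 4)

Execution result:
(no rows)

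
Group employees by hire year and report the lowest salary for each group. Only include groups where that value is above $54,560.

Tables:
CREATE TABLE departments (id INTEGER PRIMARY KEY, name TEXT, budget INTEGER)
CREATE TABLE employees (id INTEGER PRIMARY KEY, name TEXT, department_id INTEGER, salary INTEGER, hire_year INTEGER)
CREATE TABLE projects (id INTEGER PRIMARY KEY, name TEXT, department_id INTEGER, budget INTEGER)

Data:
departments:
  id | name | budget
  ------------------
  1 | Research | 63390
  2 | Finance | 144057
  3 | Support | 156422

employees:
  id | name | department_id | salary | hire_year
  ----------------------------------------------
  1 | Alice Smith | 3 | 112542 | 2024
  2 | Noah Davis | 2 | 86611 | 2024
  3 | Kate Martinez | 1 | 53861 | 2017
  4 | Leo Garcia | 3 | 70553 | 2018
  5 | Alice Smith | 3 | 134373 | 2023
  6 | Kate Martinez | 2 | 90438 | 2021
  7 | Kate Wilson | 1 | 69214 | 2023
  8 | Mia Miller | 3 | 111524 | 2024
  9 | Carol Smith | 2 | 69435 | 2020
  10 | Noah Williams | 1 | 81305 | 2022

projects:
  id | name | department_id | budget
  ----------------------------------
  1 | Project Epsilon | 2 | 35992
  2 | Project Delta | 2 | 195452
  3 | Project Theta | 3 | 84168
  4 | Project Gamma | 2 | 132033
SELECT hire_year, MIN(salary) AS min_salary FROM employees GROUP BY hire_year HAVING MIN(salary) > 54560

Execution result:
hire_year | min_salary
2018 | 70553
2020 | 69435
2021 | 90438
2022 | 81305
2023 | 69214
2024 | 86611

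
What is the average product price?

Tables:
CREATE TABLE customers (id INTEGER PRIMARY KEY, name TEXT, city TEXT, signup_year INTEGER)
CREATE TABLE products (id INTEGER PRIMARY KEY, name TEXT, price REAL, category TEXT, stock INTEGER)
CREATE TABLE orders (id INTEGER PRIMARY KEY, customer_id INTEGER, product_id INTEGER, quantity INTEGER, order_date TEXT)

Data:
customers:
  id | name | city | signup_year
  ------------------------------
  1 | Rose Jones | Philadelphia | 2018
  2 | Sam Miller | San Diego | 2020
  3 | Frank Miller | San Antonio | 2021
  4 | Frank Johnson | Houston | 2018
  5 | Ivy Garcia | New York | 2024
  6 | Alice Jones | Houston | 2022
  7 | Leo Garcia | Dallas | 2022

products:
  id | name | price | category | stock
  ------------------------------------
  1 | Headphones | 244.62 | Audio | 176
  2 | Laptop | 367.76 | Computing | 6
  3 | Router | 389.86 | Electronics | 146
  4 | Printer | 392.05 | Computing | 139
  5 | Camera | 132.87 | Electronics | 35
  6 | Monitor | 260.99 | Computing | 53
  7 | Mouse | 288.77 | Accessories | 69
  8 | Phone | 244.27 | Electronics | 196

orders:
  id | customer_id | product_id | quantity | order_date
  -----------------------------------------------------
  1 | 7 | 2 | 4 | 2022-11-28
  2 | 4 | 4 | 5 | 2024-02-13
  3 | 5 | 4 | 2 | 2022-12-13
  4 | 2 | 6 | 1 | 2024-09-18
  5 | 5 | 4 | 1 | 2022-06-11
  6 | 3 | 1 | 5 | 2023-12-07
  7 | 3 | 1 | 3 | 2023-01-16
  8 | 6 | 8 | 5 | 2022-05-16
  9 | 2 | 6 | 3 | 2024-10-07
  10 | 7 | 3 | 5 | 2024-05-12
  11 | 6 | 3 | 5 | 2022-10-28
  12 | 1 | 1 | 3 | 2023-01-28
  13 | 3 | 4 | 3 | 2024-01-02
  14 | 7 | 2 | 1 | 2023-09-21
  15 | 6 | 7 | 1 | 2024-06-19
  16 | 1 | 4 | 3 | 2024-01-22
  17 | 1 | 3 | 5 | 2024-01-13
SELECT AVG(price) FROM products

Execution result:
290.15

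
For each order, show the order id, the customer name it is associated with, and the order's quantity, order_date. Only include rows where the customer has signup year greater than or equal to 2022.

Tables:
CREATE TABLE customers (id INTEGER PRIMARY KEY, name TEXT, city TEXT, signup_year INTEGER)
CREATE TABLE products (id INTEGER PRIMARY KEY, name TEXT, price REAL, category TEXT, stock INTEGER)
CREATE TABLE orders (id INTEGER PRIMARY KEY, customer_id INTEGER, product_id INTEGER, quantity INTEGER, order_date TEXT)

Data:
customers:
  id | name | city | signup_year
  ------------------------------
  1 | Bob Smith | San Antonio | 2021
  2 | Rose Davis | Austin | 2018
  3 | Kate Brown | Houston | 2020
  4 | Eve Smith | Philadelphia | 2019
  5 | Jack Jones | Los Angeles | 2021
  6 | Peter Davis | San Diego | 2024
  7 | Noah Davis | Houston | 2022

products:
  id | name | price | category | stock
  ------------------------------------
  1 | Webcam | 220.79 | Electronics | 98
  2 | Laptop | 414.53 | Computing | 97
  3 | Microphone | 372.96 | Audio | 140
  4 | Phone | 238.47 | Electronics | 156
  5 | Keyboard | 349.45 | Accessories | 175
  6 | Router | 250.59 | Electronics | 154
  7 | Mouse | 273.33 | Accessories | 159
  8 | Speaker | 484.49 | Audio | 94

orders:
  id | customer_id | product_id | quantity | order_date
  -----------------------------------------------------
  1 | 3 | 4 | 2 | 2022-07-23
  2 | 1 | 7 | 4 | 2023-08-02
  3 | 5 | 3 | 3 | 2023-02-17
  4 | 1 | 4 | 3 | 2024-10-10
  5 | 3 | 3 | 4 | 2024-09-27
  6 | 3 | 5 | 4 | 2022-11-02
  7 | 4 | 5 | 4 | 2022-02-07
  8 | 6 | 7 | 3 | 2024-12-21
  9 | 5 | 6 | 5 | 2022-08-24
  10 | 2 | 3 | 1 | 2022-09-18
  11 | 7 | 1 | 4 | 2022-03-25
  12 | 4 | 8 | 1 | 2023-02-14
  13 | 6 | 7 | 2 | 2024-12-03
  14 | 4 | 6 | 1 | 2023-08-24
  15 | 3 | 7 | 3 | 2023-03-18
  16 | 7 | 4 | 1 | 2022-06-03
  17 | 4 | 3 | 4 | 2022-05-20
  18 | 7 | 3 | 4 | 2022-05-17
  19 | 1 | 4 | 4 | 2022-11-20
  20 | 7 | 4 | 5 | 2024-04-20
SELECT c.id, p.name AS customer, c.quantity, c.order_date FROM orders c JOIN customers p ON c.customer_id = p.id WHERE p.signup_year >= 2022

Execution result:
id | customer | quantity | order_date
8 | Peter Davis | 3 | 2024-12-21
11 | Noah Davis | 4 | 2022-03-25
13 | Peter Davis | 2 | 2024-12-03
16 | Noah Davis | 1 | 2022-06-03
18 | Noah Davis | 4 | 2022-05-17
20 | Noah Davis | 5 | 2024-04-20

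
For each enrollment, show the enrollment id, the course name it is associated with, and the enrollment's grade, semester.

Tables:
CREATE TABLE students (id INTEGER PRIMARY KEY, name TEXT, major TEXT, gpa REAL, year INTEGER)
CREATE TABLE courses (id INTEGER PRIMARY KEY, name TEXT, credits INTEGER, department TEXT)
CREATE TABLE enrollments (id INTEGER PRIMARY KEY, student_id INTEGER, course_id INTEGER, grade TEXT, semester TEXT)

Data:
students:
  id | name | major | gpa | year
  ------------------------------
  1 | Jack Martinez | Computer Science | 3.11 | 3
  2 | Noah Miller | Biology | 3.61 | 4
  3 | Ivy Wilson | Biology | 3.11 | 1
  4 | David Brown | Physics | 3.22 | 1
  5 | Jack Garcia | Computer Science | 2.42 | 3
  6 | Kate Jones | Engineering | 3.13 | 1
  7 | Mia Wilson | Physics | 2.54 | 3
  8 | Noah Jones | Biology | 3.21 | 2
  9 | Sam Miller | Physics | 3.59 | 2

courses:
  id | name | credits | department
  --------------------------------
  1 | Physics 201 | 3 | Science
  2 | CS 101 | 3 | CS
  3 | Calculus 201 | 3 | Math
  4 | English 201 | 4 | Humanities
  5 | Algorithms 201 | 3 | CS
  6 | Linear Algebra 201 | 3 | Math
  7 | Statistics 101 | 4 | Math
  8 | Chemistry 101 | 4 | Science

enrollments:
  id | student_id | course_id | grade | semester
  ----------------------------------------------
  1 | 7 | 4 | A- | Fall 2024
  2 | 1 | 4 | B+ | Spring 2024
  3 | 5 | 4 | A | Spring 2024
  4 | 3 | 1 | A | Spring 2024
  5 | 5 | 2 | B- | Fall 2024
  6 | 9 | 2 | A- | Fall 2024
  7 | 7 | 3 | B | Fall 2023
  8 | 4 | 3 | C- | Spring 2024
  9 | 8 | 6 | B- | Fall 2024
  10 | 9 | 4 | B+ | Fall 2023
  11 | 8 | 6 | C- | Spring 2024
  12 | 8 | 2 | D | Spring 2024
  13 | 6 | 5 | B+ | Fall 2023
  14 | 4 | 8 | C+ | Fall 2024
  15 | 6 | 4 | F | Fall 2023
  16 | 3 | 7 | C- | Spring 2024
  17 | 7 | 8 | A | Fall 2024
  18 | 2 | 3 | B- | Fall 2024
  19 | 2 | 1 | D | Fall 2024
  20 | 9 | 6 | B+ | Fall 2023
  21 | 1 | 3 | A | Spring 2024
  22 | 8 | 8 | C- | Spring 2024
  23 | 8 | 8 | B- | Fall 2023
SELECT c.id, p.name AS course, c.grade, c.semester FROM enrollments c JOIN courses p ON c.course_id = p.id

Execution result:
id | course | grade | semester
1 | English 201 | A- | Fall 2024
2 | English 201 | B+ | Spring 2024
3 | English 201 | A | Spring 2024
4 | Physics 201 | A | Spring 2024
5 | CS 101 | B- | Fall 2024
6 | CS 101 | A- | Fall 2024
7 | Calculus 201 | B | Fall 2023
8 | Calculus 201 | C- | Spring 2024
9 | Linear Algebra 201 | B- | Fall 2024
10 | English 201 | B+ | Fall 2023
11 | Linear Algebra 201 | C- | Spring 2024
12 | CS 101 | D | Spring 2024
13 | Algorithms 201 | B+ | Fall 2023
14 | Chemistry 101 | C+ | Fall 2024
15 | English 201 | F | Fall 2023
16 | Statistics 101 | C- | Spring 2024
17 | Chemistry 101 | A | Fall 2024
18 | Calculus 201 | B- | Fall 2024
19 | Physics 201 | D | Fall 2024
20 | Linear Algebra 201 | B+ | Fall 2023
21 | Calculus 201 | A | Spring 2024
22 | Chemistry 101 | C- | Spring 2024
23 | Chemistry 101 | B- | Fall 2023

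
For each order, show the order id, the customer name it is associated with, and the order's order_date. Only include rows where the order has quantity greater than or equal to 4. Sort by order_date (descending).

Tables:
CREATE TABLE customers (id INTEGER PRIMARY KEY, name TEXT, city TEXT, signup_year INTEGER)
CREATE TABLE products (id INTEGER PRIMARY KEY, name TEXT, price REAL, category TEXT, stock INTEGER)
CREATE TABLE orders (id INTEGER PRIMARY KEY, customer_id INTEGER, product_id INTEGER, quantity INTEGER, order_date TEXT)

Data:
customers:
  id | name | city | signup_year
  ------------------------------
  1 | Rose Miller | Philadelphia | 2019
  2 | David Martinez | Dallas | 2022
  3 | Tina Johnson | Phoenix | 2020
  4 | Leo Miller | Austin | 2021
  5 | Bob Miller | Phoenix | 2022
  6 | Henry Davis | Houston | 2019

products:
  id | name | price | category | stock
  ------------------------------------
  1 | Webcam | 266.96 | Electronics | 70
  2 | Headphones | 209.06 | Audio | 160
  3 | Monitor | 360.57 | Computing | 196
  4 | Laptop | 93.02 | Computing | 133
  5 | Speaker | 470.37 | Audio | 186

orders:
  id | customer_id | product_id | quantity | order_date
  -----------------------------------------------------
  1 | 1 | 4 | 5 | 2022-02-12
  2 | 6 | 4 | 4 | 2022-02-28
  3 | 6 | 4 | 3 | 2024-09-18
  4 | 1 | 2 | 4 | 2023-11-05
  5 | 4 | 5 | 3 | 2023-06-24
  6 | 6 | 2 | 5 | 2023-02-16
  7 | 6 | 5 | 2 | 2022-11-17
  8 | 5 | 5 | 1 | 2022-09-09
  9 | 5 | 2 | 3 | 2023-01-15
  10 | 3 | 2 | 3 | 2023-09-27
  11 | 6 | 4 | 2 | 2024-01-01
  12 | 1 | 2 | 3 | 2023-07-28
SELECT c.id, p.name AS customer, c.order_date FROM orders c JOIN customers p ON c.customer_id = p.id WHERE c.quantity >= 4 ORDER BY c.order_date DESC

Execution result:
id | customer | order_date
4 | Rose Miller | 2023-11-05
6 | Henry Davis | 2023-02-16
2 | Henry Davis | 2022-02-28
1 | Rose Miller | 2022-02-12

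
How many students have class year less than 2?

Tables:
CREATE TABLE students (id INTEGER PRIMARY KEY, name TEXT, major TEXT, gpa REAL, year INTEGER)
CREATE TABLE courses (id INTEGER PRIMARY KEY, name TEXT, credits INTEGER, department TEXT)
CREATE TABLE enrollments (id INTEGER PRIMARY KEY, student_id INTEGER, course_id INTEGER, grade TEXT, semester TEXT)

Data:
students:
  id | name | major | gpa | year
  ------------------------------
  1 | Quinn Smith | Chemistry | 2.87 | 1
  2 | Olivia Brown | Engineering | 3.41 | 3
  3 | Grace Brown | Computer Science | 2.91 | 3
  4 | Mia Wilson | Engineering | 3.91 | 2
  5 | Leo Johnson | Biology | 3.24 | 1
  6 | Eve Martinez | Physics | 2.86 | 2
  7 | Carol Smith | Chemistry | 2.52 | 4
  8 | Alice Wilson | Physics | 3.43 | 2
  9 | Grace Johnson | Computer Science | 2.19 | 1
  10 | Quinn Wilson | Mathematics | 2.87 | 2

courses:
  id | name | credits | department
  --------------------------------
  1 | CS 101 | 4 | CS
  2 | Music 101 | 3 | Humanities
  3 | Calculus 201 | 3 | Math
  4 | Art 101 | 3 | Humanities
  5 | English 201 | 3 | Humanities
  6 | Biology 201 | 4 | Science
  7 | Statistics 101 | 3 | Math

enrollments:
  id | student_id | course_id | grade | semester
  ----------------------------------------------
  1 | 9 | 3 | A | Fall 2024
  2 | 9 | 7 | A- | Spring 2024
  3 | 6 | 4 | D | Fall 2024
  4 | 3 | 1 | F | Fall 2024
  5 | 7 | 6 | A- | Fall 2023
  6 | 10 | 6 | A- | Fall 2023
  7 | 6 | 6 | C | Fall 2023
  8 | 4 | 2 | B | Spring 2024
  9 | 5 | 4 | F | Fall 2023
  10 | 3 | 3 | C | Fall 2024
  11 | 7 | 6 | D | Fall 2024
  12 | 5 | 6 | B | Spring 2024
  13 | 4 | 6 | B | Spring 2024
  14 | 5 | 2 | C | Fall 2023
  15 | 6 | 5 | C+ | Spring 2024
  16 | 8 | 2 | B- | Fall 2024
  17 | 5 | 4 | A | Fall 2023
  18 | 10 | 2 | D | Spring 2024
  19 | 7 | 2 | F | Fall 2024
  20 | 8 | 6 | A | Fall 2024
SELECT COUNT(*) FROM students WHERE year < 2

Execution result:
3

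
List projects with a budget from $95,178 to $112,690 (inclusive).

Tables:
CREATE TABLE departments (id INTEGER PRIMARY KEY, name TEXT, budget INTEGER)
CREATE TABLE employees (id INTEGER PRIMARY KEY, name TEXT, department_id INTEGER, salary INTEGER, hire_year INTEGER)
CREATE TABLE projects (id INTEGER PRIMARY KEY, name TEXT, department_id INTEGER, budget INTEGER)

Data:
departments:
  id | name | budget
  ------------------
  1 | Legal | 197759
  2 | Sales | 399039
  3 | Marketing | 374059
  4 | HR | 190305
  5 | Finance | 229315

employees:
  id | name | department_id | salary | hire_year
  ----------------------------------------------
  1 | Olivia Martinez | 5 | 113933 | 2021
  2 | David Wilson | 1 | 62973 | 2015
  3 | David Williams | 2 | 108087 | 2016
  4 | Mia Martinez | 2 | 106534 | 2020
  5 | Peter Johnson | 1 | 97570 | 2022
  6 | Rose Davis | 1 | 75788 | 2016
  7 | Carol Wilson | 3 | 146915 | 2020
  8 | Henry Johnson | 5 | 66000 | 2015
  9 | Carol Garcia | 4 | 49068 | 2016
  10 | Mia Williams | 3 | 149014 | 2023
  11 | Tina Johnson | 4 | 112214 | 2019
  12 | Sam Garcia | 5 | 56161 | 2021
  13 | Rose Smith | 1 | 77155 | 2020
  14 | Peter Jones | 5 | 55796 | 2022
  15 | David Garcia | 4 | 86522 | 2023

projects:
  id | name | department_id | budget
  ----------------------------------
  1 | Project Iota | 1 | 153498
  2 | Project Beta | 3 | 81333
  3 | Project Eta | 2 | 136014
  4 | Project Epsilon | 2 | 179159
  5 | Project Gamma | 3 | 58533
SELECT name, budget FROM projects WHERE budget BETWEEN 95178 AND 112690

Execution result:
(no rows)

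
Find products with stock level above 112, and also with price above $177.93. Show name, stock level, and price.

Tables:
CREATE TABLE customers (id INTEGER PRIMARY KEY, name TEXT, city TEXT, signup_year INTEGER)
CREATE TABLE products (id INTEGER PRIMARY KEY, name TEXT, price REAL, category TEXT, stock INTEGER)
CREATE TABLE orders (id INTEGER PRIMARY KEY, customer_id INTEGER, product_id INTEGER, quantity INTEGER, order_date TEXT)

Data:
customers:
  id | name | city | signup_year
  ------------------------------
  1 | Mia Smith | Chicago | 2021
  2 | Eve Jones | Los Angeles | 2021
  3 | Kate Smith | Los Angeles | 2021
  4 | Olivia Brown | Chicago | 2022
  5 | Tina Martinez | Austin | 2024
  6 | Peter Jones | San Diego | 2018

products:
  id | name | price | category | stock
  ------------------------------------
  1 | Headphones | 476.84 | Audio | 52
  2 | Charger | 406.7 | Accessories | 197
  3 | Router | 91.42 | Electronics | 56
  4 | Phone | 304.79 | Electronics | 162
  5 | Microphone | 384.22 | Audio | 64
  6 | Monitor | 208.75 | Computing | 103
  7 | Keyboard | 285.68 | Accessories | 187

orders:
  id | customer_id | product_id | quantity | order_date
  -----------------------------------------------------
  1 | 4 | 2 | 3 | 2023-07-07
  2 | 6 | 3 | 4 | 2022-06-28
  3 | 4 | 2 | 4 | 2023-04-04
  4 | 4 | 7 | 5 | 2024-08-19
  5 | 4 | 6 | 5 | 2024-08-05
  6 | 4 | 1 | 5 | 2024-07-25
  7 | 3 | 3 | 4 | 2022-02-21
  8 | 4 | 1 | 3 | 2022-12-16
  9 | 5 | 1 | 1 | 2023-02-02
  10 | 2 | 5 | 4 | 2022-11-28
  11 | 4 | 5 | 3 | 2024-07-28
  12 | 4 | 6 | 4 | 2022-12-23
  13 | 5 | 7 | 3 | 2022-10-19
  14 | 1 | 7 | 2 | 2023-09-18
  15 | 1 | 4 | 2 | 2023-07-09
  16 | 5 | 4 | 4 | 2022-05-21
SELECT name, stock, price FROM products WHERE stock > 112 AND price > 177.93

Execution result:
name | stock | price
Charger | 197 | 406.70
Phone | 162 | 304.79
Keyboard | 187 | 285.68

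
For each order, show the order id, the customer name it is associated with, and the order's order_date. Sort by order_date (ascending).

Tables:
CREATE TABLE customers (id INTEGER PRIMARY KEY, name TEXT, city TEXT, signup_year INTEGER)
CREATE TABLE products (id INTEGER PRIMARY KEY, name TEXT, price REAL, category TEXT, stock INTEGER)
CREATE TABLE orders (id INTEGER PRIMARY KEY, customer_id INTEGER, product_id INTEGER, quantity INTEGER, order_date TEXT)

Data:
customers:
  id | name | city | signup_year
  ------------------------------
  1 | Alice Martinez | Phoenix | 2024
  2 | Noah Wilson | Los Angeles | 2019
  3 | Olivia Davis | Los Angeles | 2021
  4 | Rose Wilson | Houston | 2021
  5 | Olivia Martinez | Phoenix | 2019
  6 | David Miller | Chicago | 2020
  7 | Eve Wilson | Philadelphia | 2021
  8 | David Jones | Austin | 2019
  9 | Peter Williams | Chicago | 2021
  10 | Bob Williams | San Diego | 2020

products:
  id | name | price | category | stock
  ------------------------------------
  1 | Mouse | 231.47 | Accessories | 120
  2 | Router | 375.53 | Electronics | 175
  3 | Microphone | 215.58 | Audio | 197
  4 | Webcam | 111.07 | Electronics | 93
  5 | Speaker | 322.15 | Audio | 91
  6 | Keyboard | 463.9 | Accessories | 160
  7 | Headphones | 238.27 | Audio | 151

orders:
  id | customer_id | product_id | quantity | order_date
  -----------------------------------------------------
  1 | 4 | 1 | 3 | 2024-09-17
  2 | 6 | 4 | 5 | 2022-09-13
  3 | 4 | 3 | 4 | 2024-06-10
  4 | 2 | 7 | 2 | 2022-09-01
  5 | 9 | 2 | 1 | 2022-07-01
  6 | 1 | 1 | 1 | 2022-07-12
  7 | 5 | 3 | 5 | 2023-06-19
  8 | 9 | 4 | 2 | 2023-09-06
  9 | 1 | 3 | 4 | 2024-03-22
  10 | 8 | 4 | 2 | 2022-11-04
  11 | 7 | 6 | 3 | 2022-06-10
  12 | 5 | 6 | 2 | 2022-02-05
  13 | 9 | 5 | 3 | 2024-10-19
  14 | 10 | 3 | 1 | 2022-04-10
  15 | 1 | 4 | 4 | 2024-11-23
SELECT c.id, p.name AS customer, c.order_date FROM orders c JOIN customers p ON c.customer_id = p.id ORDER BY c.order_date ASC

Execution result:
id | customer | order_date
12 | Olivia Martinez | 2022-02-05
14 | Bob Williams | 2022-04-10
11 | Eve Wilson | 2022-06-10
5 | Peter Williams | 2022-07-01
6 | Alice Martinez | 2022-07-12
4 | Noah Wilson | 2022-09-01
2 | David Miller | 2022-09-13
10 | David Jones | 2022-11-04
7 | Olivia Martinez | 2023-06-19
8 | Peter Williams | 2023-09-06
9 | Alice Martinez | 2024-03-22
3 | Rose Wilson | 2024-06-10
1 | Rose Wilson | 2024-09-17
13 | Peter Williams | 2024-10-19
15 | Alice Martinez | 2024-11-23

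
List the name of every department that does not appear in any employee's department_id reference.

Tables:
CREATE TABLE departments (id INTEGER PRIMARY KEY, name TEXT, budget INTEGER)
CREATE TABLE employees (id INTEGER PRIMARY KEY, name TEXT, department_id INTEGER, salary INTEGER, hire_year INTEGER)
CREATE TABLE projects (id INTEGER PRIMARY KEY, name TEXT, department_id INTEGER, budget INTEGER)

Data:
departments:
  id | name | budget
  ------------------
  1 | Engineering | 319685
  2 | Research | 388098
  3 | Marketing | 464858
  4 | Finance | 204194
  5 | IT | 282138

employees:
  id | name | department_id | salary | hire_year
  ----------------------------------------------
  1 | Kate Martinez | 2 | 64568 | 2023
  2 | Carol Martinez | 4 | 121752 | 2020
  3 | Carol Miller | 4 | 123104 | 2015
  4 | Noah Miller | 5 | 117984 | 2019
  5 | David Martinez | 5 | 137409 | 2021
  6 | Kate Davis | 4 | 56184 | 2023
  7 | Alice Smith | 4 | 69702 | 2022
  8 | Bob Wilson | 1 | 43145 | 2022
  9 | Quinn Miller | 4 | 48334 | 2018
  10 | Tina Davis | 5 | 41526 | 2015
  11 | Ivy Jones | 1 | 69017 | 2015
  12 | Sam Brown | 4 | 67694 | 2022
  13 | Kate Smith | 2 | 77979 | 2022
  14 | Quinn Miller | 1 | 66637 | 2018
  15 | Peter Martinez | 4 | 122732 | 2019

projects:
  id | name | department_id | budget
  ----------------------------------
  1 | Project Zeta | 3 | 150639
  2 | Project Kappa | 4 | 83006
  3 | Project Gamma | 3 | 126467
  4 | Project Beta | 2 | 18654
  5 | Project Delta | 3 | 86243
SELECT p.name FROM departments p LEFT JOIN employees c ON c.department_id = p.id WHERE c.id IS NULL

Execution result:
Marketing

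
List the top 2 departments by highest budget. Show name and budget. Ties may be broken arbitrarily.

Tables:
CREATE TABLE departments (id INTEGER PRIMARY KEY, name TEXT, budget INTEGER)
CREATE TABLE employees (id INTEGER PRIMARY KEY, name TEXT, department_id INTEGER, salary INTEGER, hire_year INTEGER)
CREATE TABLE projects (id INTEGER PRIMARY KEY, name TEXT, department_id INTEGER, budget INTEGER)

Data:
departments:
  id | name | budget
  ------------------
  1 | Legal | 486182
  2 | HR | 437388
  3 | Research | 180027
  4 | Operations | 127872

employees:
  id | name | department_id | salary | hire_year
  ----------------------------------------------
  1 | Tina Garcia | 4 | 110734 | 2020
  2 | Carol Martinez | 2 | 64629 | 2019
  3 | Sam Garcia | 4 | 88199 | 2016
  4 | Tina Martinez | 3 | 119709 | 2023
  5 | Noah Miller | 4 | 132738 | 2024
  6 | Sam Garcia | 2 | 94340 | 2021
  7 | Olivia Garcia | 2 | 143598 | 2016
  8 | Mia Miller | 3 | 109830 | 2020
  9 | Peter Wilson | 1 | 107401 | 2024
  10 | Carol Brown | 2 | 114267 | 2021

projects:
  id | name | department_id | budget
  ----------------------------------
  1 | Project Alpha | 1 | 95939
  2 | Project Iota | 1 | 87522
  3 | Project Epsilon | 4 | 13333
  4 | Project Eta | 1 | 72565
SELECT name, budget FROM departments ORDER BY budget DESC LIMIT 2

Execution result:
name | budget
Legal | 486182
HR | 437388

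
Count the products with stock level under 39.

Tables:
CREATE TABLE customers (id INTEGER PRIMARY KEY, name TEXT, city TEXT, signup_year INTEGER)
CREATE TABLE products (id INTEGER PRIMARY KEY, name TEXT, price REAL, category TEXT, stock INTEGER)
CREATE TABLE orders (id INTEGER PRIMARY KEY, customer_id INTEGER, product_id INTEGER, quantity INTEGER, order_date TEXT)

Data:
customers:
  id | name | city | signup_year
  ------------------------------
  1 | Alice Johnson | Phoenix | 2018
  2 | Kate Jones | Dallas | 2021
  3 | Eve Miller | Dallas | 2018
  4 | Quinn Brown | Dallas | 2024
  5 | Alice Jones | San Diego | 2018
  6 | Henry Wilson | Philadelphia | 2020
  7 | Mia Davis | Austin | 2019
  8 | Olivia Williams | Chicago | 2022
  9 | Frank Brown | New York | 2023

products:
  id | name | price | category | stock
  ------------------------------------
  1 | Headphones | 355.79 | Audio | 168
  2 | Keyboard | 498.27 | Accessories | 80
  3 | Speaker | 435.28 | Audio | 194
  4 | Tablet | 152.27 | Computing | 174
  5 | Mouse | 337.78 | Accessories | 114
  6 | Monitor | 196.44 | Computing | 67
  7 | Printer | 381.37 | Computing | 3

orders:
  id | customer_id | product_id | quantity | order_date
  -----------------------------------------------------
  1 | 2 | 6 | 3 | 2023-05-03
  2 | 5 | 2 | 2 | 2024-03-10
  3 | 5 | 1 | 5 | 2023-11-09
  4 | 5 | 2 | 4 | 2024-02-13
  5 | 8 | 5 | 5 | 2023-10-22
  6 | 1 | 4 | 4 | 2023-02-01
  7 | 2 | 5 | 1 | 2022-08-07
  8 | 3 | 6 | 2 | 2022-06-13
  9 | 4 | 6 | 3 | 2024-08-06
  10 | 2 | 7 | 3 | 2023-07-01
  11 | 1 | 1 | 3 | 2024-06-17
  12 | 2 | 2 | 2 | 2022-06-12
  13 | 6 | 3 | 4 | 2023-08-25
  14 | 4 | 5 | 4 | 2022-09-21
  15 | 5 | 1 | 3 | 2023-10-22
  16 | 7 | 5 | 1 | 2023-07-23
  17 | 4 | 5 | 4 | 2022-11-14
SELECT COUNT(*) FROM products WHERE stock < 39

Execution result:
1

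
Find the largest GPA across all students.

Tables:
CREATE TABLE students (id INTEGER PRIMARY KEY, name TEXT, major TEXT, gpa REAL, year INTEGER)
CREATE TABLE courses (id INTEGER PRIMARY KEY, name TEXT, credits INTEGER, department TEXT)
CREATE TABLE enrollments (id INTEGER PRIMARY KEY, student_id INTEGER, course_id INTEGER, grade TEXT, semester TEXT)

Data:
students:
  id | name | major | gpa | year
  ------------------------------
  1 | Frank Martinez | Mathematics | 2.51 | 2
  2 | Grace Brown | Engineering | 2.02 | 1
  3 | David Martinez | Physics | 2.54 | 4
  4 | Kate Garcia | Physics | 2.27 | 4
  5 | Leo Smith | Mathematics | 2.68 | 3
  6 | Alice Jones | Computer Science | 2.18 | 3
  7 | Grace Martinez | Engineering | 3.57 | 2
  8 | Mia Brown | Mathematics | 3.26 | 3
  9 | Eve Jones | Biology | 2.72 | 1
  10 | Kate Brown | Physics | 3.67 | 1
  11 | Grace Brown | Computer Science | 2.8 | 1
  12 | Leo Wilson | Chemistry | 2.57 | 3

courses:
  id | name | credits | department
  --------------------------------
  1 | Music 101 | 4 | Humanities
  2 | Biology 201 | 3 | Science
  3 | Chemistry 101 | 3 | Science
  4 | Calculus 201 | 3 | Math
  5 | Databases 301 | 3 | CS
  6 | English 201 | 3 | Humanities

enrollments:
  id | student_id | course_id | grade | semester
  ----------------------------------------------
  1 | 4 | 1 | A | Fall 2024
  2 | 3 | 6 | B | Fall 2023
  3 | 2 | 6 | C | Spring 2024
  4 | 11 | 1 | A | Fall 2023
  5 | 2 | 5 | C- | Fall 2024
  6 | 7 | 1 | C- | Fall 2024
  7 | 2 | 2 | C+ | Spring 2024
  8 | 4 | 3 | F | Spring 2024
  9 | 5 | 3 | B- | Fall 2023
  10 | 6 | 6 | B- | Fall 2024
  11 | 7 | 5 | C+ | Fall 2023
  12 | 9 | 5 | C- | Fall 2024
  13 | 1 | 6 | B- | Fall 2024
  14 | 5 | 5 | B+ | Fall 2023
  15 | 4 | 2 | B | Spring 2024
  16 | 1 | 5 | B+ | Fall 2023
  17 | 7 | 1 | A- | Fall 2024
SELECT MAX(gpa) FROM students

Execution result:
3.67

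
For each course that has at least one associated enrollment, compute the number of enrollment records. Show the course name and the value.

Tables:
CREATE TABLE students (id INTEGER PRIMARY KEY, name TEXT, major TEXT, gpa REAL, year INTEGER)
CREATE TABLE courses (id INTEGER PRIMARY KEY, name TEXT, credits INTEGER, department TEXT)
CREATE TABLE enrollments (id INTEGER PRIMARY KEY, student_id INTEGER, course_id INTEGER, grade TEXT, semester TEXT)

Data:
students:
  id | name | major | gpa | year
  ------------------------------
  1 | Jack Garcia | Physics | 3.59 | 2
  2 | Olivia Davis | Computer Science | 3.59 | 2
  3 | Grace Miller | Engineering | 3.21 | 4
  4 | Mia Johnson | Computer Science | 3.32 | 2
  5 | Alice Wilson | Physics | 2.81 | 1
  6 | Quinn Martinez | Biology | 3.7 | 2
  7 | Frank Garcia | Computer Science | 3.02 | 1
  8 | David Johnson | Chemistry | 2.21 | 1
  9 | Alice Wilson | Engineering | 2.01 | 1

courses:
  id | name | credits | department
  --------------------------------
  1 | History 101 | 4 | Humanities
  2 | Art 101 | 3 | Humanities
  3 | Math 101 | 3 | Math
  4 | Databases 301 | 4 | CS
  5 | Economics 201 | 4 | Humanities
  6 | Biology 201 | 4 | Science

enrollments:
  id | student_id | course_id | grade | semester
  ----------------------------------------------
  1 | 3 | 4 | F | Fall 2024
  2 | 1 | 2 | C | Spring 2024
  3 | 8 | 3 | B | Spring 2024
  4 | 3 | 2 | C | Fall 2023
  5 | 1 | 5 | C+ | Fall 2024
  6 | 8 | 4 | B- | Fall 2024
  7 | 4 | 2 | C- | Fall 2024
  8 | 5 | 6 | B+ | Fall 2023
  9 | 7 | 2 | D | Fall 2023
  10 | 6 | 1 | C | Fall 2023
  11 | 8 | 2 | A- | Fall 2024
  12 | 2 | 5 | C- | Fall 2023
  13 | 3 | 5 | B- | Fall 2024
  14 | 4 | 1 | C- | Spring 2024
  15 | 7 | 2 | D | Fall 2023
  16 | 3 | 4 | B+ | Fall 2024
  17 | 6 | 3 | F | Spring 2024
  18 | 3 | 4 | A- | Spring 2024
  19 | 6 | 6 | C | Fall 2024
SELECT p.name, COUNT(*) AS n FROM enrollments c JOIN courses p ON c.course_id = p.id GROUP BY p.id, p.name

Execution result:
name | n
History 101 | 2
Art 101 | 6
Math 101 | 2
Databases 301 | 4
Economics 201 | 3
Biology 201 | 2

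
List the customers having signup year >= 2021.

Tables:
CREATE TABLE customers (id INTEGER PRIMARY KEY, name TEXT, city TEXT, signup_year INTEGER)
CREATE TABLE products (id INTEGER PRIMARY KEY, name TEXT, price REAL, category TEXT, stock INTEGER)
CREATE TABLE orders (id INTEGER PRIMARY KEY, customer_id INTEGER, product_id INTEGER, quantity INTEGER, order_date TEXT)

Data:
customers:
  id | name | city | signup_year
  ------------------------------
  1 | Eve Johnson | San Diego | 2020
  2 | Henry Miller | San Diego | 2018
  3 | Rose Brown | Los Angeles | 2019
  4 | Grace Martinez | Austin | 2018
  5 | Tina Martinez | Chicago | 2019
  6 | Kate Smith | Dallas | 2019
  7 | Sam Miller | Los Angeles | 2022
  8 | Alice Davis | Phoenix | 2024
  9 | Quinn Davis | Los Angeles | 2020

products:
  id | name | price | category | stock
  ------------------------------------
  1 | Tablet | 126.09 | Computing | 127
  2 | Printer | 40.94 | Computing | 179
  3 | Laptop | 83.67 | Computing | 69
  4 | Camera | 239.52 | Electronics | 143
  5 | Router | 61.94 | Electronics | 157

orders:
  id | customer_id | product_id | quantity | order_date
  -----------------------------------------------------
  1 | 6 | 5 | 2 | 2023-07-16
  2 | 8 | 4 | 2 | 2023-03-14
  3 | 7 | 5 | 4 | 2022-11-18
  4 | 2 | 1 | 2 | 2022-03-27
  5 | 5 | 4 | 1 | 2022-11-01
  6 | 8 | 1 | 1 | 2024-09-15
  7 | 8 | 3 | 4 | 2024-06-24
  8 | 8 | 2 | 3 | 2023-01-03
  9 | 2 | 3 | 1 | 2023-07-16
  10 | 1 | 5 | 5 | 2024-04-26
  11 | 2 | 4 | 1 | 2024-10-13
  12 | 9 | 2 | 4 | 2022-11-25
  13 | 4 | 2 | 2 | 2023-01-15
SELECT name, signup_year FROM customers WHERE signup_year >= 2021

Execution result:
name | signup_year
Sam Miller | 2022
Alice Davis | 2024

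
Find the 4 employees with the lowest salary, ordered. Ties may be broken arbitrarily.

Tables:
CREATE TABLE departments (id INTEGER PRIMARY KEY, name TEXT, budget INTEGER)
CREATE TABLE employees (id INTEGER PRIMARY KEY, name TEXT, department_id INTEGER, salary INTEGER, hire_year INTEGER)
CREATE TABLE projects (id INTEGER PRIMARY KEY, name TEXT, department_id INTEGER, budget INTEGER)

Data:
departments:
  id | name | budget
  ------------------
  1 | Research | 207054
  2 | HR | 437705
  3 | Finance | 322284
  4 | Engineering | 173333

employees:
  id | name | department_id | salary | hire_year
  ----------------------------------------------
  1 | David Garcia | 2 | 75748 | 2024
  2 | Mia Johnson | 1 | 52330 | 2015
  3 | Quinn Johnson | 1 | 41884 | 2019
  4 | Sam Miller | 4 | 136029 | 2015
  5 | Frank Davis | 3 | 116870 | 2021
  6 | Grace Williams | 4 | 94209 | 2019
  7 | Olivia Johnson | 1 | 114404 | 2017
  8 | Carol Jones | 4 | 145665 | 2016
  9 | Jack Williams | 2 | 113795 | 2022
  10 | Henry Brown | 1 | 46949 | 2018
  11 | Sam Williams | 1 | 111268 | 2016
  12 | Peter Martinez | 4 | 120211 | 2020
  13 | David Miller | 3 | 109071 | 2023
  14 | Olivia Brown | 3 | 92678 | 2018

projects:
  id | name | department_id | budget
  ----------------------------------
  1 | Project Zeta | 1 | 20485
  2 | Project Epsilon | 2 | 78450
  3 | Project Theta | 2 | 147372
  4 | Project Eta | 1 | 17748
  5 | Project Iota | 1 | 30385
SELECT name, salary FROM employees ORDER BY salary ASC LIMIT 4

Execution result:
name | salary
Quinn Johnson | 41884
Henry Brown | 46949
Mia Johnson | 52330
David Garcia | 75748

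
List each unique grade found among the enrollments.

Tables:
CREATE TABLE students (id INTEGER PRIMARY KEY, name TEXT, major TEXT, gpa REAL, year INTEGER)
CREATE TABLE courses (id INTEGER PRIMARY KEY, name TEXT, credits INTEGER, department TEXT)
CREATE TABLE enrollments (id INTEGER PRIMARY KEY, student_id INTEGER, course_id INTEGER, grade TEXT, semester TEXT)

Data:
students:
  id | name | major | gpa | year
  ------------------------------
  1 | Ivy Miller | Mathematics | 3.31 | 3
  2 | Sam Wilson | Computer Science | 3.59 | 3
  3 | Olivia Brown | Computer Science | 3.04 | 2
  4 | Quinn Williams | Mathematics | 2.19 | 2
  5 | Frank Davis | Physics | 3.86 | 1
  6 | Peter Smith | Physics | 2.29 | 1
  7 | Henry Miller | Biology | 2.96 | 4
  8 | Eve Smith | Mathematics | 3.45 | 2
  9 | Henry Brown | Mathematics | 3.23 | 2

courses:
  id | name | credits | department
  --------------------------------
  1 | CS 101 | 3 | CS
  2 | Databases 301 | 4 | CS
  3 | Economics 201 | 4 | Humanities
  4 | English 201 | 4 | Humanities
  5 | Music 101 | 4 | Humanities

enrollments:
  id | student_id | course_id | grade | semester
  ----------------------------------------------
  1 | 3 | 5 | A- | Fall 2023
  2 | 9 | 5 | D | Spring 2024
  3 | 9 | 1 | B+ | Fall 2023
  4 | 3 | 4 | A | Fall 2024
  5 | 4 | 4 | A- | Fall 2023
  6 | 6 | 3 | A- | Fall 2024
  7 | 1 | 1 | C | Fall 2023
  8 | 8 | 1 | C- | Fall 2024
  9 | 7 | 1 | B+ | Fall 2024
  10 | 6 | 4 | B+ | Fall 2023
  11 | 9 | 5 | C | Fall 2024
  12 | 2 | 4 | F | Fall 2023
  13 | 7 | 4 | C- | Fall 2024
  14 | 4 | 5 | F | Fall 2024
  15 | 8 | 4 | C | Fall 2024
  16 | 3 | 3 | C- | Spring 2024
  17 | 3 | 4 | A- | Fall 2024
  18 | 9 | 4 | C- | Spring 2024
SELECT DISTINCT grade FROM enrollments

Execution result:
grade
A-
D
B+
A
C
C-
F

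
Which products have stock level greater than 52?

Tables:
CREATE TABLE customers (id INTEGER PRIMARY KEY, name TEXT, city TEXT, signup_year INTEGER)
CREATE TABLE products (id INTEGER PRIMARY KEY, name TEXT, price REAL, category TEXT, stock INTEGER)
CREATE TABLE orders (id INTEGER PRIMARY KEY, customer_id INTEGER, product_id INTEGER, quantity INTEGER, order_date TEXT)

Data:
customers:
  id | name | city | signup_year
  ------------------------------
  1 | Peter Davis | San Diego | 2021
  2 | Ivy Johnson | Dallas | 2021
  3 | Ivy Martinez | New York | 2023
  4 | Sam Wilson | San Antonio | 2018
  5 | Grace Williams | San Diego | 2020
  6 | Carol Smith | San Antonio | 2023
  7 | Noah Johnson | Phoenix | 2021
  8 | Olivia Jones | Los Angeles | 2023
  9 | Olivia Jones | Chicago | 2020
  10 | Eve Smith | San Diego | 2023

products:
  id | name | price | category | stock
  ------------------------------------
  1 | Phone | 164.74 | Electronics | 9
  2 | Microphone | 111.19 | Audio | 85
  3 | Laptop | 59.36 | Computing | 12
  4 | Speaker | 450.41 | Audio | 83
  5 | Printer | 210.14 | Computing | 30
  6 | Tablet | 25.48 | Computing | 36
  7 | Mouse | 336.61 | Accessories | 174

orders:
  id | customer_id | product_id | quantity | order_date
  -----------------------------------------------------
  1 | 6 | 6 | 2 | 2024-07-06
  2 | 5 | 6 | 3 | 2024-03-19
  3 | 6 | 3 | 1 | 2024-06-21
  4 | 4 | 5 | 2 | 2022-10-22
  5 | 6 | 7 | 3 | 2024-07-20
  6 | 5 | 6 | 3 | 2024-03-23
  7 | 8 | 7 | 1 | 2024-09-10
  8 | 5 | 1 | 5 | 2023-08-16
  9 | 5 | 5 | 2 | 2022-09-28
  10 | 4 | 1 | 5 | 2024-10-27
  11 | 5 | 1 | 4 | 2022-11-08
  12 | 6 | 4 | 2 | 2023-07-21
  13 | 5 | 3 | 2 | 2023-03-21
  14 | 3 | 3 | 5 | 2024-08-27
SELECT name, stock FROM products WHERE stock > 52

Execution result:
name | stock
Microphone | 85
Speaker | 83
Mouse | 174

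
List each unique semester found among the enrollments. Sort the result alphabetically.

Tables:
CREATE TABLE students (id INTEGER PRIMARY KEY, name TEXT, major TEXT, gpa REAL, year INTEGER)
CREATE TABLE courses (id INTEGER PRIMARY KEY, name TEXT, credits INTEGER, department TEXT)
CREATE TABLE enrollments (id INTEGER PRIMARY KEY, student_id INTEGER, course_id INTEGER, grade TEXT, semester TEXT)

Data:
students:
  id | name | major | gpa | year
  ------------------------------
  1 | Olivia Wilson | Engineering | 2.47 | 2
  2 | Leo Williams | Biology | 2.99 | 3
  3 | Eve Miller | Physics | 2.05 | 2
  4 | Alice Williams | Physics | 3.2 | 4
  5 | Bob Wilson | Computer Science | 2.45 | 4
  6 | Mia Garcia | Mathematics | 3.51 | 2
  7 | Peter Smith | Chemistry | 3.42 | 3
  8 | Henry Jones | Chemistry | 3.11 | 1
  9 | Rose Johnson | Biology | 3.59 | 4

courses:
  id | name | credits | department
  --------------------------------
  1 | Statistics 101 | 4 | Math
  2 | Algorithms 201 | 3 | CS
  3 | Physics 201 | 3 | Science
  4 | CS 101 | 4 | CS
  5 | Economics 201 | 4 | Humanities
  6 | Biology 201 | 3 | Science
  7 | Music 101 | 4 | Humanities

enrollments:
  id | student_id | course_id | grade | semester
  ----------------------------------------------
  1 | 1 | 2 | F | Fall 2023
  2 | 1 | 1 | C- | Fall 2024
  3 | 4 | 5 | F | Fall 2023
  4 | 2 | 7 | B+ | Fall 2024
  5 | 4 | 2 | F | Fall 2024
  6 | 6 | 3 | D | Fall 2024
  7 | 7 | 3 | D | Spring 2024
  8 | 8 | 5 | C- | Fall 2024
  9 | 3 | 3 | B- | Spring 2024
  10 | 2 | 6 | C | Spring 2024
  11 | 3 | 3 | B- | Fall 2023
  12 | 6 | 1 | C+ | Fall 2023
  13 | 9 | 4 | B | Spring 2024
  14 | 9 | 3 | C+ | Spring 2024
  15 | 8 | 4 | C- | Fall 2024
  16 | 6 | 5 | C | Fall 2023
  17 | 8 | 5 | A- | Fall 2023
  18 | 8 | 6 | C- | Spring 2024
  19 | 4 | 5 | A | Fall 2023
SELECT DISTINCT semester FROM enrollments ORDER BY semester

Execution result:
semester
Fall 2023
Fall 2024
Spring 2024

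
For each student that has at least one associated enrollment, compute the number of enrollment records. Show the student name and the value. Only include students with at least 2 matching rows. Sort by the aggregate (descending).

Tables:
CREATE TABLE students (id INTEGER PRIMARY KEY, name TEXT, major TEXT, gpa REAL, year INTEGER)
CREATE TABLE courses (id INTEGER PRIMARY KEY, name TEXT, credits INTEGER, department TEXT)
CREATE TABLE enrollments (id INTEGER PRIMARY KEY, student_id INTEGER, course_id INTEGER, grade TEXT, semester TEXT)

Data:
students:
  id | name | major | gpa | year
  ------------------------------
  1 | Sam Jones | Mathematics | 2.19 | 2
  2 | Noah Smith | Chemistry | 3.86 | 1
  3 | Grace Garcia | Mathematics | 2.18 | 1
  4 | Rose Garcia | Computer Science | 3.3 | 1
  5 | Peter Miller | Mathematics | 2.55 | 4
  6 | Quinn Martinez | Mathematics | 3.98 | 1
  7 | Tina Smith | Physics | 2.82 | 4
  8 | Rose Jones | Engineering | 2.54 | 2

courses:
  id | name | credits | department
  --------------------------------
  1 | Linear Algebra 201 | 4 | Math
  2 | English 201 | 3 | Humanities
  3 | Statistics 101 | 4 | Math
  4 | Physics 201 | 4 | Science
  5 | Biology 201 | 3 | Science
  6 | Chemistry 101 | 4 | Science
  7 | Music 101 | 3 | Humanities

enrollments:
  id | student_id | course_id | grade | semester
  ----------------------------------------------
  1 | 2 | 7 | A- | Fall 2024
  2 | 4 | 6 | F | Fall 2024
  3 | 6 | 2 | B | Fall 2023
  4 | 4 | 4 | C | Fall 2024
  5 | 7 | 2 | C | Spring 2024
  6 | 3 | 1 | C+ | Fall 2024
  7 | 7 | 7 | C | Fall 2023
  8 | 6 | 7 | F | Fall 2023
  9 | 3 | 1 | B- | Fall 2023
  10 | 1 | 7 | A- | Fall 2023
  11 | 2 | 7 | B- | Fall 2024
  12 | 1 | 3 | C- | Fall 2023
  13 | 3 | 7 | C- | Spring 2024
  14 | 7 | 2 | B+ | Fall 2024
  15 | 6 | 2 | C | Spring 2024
SELECT p.name, COUNT(*) AS n FROM enrollments c JOIN students p ON c.student_id = p.id GROUP BY p.id, p.name HAVING COUNT(*) >= 2 ORDER BY n DESC

Execution result:
name | n
Grace Garcia | 3
Quinn Martinez | 3
Tina Smith | 3
Sam Jones | 2
Noah Smith | 2
Rose Garcia | 2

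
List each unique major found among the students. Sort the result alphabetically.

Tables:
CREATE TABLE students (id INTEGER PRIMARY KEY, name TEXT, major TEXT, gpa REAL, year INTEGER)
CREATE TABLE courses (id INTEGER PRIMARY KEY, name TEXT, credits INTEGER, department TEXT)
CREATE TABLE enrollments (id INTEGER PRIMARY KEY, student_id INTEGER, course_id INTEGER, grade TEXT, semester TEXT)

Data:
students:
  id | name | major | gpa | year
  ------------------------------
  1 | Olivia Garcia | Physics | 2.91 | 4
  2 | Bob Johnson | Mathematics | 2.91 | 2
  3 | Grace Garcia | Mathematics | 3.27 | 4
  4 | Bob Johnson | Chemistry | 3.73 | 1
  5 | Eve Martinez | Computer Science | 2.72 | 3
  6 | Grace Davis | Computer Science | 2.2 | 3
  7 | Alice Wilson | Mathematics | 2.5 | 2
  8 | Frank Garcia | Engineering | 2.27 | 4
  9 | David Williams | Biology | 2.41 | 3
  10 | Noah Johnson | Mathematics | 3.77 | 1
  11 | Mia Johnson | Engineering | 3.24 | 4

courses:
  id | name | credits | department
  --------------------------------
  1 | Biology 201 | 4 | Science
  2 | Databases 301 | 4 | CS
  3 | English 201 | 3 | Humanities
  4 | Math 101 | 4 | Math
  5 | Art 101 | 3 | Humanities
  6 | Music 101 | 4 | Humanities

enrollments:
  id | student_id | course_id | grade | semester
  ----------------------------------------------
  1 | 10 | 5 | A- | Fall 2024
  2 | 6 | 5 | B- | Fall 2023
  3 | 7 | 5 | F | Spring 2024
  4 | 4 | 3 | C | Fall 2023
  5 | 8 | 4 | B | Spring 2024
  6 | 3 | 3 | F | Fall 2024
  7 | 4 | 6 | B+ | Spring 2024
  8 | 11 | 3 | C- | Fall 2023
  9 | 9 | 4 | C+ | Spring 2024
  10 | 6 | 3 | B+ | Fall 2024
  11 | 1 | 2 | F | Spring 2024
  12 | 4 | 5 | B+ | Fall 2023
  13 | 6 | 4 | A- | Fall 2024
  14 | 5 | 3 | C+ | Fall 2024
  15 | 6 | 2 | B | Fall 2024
SELECT DISTINCT major FROM students ORDER BY major

Execution result:
major
Biology
Chemistry
Computer Science
Engineering
Mathematics
Physics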